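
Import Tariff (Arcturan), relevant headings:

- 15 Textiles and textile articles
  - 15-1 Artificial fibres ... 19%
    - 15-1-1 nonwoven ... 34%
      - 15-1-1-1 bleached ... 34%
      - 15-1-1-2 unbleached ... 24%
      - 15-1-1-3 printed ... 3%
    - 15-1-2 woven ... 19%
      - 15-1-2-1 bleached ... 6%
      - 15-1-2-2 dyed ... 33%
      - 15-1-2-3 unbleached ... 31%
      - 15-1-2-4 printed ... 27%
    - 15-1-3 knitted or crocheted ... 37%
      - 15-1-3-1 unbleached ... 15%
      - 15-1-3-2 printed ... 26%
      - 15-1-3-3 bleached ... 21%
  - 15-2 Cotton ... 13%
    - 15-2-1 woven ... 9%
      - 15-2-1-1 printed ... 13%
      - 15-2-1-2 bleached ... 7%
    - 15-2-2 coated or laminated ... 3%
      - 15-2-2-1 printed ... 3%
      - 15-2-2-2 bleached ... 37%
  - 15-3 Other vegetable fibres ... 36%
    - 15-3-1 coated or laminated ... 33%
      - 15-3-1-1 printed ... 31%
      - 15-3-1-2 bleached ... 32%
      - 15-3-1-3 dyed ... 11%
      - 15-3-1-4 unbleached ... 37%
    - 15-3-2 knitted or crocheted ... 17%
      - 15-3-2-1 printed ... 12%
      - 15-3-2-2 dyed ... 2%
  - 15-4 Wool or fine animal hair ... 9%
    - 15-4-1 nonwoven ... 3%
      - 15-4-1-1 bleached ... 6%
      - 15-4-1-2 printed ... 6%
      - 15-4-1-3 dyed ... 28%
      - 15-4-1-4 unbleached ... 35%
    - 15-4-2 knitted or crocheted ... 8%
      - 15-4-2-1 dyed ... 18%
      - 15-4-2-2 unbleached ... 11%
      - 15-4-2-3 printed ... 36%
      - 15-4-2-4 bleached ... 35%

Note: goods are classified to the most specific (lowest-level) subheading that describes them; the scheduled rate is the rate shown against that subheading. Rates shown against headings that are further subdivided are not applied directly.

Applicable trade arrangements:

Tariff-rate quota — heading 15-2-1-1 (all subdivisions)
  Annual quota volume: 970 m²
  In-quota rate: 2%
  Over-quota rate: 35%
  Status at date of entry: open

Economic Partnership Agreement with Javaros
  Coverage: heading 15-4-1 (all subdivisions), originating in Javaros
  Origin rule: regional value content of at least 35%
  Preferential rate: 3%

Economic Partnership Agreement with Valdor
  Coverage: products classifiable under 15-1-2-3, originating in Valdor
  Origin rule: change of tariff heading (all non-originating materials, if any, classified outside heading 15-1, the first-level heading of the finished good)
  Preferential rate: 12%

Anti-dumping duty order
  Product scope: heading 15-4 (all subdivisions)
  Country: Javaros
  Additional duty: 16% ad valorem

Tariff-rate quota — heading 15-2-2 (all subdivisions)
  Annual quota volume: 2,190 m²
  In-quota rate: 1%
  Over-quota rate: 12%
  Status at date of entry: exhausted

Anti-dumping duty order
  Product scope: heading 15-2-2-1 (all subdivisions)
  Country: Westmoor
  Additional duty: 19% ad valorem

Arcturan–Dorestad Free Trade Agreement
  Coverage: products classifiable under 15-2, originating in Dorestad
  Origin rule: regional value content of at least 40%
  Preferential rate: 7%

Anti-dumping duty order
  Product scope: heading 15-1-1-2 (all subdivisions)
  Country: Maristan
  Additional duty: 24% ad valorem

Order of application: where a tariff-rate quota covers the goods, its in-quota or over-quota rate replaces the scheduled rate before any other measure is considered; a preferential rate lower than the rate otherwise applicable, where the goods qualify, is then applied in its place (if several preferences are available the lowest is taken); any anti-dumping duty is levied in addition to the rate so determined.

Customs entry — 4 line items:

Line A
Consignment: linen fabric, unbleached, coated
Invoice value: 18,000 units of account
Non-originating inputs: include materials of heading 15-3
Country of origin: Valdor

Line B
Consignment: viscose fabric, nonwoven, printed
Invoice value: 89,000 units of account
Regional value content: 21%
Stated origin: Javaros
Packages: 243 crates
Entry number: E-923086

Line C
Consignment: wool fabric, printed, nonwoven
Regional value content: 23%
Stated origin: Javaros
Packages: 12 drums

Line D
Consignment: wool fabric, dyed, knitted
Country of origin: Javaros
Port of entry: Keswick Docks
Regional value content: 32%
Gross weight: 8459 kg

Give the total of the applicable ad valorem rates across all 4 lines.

96%

Line A: linen → 15-3; coated → 15-3-1; unbleached → 15-3-1-4. Scheduled 37%. Valdor agreement on 15-1-2-3: 15-3-1-4 not covered. → 37%.
Line B: viscose → 15-1; nonwoven → 15-1-1; printed → 15-1-1-3. Scheduled 3%. Javaros agreement on 15-4-1: 15-1-1-3 not covered. → 3%.
Line C: wool → 15-4; nonwoven → 15-4-1; printed → 15-4-1-2. Scheduled 6%. Javaros agreement on 15-4-1: RVC < 35%; anti-dumping (Javaros, 15-4): +16%; total 6% + 16% = 22%. → 22%.
Line D: wool → 15-4; knitted → 15-4-2; dyed → 15-4-2-1. Scheduled 18%. Javaros agreement on 15-4-1: 15-4-2-1 not covered; anti-dumping (Javaros, 15-4): +16%; total 18% + 16% = 34%. → 34%.
Sum: 37% + 3% + 22% + 34% = 96%.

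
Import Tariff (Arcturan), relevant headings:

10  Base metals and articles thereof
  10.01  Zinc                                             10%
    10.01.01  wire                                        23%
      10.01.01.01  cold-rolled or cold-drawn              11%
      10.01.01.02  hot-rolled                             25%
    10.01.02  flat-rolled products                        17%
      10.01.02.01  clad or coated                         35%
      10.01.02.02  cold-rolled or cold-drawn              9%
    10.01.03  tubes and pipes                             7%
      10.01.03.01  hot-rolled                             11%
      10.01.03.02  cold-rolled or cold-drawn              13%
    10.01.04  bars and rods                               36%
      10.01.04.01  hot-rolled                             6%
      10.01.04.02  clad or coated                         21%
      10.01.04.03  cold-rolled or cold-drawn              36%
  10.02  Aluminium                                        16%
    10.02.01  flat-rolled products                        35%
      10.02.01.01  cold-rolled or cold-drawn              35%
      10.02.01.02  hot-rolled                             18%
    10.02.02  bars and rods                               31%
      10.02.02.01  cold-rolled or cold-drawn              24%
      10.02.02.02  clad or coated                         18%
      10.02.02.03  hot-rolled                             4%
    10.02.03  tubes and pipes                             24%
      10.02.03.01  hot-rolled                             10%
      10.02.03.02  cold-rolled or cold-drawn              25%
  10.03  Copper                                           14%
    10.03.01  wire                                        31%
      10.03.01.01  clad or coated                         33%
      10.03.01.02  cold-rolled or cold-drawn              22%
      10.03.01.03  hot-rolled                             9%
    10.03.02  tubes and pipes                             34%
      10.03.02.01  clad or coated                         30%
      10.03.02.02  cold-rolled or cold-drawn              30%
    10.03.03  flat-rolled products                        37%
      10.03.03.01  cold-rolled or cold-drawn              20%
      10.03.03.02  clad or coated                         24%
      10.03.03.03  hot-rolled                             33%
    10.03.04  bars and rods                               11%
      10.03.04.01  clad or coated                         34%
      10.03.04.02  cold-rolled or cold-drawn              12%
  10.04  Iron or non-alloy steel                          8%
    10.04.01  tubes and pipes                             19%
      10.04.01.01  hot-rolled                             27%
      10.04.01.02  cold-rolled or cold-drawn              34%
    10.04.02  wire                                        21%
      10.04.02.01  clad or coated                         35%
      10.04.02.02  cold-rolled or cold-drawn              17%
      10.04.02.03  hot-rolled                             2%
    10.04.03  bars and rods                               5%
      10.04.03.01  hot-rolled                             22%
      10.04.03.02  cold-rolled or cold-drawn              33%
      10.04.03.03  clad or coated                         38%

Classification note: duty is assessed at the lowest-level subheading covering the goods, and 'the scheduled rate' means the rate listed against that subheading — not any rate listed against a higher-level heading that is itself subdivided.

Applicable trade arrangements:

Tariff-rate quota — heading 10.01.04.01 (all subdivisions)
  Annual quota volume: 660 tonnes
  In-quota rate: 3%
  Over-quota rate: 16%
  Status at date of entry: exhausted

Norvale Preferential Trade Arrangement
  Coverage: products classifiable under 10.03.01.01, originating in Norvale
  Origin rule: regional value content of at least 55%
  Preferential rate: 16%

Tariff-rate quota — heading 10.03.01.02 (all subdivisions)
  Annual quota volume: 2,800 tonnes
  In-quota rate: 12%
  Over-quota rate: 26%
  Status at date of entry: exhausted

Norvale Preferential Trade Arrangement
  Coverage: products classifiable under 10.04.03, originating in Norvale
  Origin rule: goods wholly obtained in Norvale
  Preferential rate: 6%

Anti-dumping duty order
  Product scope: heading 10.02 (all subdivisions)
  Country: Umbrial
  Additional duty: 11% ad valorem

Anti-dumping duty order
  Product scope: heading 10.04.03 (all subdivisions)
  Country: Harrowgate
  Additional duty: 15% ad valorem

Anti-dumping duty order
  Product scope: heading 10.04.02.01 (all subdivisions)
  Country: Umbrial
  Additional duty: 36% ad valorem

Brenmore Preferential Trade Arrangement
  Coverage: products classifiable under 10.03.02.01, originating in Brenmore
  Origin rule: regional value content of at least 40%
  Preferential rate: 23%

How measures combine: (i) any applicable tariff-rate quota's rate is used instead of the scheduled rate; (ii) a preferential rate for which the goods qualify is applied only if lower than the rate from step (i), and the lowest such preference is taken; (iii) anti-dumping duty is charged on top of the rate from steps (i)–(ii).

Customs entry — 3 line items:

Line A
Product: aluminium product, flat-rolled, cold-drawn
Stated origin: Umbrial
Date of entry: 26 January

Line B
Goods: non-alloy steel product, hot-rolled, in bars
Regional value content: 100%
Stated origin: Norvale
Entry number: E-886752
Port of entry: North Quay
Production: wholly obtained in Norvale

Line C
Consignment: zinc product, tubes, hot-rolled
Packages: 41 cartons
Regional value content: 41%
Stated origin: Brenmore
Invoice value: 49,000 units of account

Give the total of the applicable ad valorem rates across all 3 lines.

Line A: aluminium → 10.02; flat-rolled → 10.02.01; cold-drawn → 10.02.01.01. Scheduled 35%. anti-dumping (Umbrial, 10.02): +11%; total 35% + 11% = 46%. → 46%.
Line B: non-alloy steel → 10.04; in bars → 10.04.03; hot-rolled → 10.04.03.01. Scheduled 22%. Norvale agreement on 10.03.01.01: 10.04.03.01 not covered; Norvale agreement on 10.04.03: wholly obtained → 6% available; preferential 6%. → 6%.
Line C: zinc → 10.01; tubes → 10.01.03; hot-rolled → 10.01.03.01. Scheduled 11%. Brenmore agreement on 10.03.02.01: 10.01.03.01 not covered. → 11%.
Sum: 46% + 6% + 11% = 63%.

63%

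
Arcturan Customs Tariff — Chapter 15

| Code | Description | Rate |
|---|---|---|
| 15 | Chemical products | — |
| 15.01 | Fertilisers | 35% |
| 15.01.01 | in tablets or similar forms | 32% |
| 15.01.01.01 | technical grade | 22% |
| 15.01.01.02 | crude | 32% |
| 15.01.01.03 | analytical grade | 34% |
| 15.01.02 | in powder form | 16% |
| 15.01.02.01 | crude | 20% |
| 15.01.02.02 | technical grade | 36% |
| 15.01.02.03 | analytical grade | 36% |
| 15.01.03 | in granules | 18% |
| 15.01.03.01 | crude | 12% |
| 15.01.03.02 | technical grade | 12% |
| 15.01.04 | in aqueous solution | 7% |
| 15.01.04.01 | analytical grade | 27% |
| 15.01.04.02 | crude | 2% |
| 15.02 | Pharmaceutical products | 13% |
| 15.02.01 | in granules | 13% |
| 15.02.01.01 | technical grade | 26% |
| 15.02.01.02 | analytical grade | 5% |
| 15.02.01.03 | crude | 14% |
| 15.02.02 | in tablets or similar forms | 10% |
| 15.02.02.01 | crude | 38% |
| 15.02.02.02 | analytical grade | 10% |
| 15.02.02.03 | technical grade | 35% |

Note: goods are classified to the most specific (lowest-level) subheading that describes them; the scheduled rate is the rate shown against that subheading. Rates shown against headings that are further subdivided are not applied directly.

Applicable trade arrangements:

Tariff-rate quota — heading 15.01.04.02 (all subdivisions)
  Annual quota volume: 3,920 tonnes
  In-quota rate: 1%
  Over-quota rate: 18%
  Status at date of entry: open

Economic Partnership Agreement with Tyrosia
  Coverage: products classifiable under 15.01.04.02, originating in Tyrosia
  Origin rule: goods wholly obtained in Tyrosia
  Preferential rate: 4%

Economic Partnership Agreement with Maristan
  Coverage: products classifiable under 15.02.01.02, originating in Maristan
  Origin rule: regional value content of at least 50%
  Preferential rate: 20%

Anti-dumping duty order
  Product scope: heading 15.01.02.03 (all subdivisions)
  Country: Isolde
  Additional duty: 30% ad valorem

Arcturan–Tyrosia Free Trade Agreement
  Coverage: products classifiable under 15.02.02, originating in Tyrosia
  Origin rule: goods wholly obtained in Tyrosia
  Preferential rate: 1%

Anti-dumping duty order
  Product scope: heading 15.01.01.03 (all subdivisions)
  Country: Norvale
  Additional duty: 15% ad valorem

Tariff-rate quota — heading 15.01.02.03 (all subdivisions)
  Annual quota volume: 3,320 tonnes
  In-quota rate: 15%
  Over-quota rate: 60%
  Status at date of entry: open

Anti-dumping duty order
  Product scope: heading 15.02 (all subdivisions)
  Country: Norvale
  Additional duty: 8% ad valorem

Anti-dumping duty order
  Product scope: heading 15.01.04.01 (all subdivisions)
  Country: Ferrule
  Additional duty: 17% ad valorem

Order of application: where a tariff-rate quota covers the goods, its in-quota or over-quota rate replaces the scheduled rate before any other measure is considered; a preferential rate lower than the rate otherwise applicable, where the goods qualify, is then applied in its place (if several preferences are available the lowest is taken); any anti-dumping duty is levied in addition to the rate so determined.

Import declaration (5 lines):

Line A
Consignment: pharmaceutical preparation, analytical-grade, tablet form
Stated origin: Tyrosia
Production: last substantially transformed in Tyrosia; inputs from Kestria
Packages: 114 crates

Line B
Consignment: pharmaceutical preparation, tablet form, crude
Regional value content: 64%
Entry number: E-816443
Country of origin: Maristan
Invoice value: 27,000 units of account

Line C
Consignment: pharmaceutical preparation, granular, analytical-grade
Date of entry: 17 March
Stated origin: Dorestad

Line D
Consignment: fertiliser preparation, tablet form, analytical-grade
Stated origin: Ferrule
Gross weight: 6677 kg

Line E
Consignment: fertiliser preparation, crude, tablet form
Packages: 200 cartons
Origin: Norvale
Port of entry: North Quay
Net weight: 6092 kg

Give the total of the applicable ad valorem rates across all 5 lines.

Line A: pharmaceutical → 15.02; tablet form → 15.02.02; analytical-grade → 15.02.02.02. Scheduled 10%. Tyrosia agreement on 15.01.04.02: 15.02.02.02 not covered; Tyrosia agreement on 15.02.02: not wholly obtained. → 10%.
Line B: pharmaceutical → 15.02; tablet form → 15.02.02; crude → 15.02.02.01. Scheduled 38%. Maristan agreement on 15.02.01.02: 15.02.02.01 not covered. → 38%.
Line C: pharmaceutical → 15.02; granular → 15.02.01; analytical-grade → 15.02.01.02. Scheduled 5%. No special measure applies. → 5%.
Line D: fertiliser → 15.01; tablet form → 15.01.01; analytical-grade → 15.01.01.03. Scheduled 34%. No special measure applies. → 34%.
Line E: fertiliser → 15.01; tablet form → 15.01.01; crude → 15.01.01.02. Scheduled 32%. No special measure applies. → 32%.
Sum: 10% + 38% + 5% + 34% + 32% = 119%.

119%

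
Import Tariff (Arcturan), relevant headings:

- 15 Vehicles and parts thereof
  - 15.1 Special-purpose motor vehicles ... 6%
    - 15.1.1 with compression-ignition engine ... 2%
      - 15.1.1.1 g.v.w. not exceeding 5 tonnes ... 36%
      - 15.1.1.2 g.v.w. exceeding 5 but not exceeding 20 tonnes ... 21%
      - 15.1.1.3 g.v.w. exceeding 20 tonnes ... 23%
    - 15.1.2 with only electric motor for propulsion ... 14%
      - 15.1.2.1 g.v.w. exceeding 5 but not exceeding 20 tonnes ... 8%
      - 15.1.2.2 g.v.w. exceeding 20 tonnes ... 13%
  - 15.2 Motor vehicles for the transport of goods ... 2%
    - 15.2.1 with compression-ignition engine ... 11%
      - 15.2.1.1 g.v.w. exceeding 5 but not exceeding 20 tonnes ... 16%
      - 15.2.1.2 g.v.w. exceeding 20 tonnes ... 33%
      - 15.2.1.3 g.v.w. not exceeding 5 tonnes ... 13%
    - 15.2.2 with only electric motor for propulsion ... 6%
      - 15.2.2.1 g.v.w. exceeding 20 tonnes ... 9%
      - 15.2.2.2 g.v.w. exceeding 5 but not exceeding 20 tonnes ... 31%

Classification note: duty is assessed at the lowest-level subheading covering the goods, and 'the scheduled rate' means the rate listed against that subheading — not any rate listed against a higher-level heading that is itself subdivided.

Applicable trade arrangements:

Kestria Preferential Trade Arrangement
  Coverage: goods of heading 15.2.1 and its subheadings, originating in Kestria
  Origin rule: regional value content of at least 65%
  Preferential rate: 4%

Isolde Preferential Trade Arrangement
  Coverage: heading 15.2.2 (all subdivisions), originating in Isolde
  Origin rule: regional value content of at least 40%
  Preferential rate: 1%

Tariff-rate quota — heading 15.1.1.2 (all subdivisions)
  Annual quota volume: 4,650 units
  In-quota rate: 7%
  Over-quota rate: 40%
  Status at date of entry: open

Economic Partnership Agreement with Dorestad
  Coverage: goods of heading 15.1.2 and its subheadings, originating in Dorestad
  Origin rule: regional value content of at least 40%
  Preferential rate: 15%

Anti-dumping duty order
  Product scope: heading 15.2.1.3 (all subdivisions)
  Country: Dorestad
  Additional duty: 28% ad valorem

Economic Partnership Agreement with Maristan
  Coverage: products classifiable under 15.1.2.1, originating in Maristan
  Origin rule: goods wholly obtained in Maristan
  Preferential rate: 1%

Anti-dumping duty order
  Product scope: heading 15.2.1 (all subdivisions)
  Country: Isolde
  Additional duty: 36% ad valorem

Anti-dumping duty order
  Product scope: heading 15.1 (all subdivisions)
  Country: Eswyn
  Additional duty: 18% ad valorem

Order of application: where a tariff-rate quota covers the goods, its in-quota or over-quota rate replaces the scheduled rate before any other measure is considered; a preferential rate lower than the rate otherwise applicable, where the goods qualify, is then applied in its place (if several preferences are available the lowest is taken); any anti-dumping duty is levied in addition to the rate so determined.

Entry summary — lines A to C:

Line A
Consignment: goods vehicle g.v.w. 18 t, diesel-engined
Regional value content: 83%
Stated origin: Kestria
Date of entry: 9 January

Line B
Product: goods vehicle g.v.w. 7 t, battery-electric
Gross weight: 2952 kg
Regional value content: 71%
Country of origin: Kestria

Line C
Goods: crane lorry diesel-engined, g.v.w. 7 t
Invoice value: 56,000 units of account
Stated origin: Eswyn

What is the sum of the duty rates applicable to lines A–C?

60%

Line A: goods vehicle → 15.2; diesel-engined → 15.2.1; g.v.w. 18 t → 15.2.1.1. Scheduled 16%. Kestria agreement on 15.2.1: RVC ≥ 65% → 4% available; preferential 4%. → 4%.
Line B: goods vehicle → 15.2; battery-electric → 15.2.2; g.v.w. 7 t → 15.2.2.2. Scheduled 31%. Kestria agreement on 15.2.1: 15.2.2.2 not covered. → 31%.
Line C: crane lorry → 15.1; diesel-engined → 15.1.1; g.v.w. 7 t → 15.1.1.2. Scheduled 21%. quota on 15.1.1.2 open → in-quota 7%; anti-dumping (Eswyn, 15.1): +18%; total 7% + 18% = 25%. → 25%.
Sum: 4% + 31% + 25% = 60%.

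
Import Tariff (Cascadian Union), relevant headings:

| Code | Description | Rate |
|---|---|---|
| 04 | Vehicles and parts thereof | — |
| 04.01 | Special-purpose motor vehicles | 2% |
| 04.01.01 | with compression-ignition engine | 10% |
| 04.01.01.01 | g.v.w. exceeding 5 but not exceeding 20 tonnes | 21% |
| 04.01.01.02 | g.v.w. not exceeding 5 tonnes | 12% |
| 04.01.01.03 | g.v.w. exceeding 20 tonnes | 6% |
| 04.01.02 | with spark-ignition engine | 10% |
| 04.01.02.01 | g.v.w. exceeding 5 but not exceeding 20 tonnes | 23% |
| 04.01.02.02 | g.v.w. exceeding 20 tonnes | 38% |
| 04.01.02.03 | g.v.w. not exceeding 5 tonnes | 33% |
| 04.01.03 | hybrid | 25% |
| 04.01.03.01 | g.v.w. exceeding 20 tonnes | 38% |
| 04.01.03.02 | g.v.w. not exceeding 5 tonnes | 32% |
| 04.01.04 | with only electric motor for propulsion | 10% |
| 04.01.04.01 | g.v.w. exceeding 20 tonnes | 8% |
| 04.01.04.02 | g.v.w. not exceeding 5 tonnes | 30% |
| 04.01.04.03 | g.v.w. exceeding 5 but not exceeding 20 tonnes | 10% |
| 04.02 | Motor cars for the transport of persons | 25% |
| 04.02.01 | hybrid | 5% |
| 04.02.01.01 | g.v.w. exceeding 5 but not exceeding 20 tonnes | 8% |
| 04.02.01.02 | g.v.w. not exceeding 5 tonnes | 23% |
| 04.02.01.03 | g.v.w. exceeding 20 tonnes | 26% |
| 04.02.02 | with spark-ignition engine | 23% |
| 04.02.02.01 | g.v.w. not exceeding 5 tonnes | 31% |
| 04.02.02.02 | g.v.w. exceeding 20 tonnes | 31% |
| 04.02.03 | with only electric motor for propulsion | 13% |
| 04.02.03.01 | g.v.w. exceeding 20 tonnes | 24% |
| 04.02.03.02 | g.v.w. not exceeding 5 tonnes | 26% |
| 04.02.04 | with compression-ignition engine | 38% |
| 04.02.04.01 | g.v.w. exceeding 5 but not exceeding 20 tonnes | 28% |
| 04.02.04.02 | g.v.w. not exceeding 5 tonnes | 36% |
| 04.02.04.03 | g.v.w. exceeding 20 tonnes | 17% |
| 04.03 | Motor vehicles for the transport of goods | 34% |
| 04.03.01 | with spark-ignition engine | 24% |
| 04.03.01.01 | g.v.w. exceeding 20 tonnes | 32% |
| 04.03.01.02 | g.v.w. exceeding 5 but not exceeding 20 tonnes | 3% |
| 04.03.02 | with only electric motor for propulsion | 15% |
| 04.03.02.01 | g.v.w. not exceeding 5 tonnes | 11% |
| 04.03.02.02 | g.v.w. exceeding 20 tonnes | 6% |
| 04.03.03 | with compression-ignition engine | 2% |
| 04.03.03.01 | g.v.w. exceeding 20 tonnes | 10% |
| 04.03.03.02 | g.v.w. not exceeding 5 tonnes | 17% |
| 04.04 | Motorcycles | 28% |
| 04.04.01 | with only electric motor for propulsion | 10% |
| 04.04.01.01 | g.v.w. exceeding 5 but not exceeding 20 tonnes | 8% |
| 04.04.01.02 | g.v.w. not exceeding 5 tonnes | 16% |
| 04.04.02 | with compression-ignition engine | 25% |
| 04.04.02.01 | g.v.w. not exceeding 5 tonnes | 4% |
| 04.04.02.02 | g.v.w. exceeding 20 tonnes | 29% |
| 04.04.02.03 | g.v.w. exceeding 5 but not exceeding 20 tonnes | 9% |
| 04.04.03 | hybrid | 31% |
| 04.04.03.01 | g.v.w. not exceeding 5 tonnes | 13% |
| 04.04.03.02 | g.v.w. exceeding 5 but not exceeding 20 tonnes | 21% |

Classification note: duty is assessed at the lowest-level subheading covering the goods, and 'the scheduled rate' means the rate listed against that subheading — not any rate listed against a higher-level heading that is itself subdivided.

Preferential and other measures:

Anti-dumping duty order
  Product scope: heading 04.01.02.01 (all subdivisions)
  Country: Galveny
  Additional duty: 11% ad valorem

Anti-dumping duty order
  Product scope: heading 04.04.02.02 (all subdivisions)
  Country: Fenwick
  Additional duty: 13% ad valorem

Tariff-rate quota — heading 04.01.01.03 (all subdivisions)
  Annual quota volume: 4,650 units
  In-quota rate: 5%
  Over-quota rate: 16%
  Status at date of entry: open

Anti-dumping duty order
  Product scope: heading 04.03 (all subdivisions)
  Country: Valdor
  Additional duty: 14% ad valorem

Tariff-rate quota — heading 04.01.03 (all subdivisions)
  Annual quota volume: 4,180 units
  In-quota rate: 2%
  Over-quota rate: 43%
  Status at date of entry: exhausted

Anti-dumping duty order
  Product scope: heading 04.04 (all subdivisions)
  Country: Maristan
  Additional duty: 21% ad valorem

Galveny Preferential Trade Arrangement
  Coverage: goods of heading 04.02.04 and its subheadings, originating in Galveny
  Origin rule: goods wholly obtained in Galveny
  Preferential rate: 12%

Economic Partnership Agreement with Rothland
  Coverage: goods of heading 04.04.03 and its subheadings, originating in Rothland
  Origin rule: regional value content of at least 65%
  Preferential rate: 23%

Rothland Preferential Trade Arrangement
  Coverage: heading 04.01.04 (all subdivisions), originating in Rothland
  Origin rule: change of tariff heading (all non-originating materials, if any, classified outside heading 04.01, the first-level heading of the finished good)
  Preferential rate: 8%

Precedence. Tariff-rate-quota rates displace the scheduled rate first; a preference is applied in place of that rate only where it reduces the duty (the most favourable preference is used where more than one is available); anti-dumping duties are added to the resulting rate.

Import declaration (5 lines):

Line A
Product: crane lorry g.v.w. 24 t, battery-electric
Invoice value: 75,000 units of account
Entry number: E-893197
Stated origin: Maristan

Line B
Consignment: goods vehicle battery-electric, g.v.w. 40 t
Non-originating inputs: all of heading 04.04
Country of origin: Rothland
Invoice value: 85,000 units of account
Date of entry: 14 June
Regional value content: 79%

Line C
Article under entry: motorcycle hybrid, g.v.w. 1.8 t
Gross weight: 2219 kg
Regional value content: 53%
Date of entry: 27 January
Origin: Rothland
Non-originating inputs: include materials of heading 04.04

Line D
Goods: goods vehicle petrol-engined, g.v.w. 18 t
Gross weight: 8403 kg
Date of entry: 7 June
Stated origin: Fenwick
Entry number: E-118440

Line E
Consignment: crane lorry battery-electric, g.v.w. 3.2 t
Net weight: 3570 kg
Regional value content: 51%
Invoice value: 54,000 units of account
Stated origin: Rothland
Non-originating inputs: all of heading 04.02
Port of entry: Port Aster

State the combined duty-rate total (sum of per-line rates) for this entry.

38%

Line A: crane lorry → 04.01; battery-electric → 04.01.04; g.v.w. 24 t → 04.01.04.01. Scheduled 8%. No special measure applies. → 8%.
Line B: goods vehicle → 04.03; battery-electric → 04.03.02; g.v.w. 40 t → 04.03.02.02. Scheduled 6%. Rothland agreement on 04.04.03: 04.03.02.02 not covered; Rothland agreement on 04.01.04: 04.03.02.02 not covered. → 6%.
Line C: motorcycle → 04.04; hybrid → 04.04.03; g.v.w. 1.8 t → 04.04.03.01. Scheduled 13%. Rothland agreement on 04.04.03: RVC < 65%; Rothland agreement on 04.01.04: 04.04.03.01 not covered. → 13%.
Line D: goods vehicle → 04.03; petrol-engined → 04.03.01; g.v.w. 18 t → 04.03.01.02. Scheduled 3%. No special measure applies. → 3%.
Line E: crane lorry → 04.01; battery-electric → 04.01.04; g.v.w. 3.2 t → 04.01.04.02. Scheduled 30%. Rothland agreement on 04.04.03: 04.01.04.02 not covered; Rothland agreement on 04.01.04: CTH met → 8% available; preferential 8%. → 8%.
Sum: 8% + 6% + 13% + 3% + 8% = 38%.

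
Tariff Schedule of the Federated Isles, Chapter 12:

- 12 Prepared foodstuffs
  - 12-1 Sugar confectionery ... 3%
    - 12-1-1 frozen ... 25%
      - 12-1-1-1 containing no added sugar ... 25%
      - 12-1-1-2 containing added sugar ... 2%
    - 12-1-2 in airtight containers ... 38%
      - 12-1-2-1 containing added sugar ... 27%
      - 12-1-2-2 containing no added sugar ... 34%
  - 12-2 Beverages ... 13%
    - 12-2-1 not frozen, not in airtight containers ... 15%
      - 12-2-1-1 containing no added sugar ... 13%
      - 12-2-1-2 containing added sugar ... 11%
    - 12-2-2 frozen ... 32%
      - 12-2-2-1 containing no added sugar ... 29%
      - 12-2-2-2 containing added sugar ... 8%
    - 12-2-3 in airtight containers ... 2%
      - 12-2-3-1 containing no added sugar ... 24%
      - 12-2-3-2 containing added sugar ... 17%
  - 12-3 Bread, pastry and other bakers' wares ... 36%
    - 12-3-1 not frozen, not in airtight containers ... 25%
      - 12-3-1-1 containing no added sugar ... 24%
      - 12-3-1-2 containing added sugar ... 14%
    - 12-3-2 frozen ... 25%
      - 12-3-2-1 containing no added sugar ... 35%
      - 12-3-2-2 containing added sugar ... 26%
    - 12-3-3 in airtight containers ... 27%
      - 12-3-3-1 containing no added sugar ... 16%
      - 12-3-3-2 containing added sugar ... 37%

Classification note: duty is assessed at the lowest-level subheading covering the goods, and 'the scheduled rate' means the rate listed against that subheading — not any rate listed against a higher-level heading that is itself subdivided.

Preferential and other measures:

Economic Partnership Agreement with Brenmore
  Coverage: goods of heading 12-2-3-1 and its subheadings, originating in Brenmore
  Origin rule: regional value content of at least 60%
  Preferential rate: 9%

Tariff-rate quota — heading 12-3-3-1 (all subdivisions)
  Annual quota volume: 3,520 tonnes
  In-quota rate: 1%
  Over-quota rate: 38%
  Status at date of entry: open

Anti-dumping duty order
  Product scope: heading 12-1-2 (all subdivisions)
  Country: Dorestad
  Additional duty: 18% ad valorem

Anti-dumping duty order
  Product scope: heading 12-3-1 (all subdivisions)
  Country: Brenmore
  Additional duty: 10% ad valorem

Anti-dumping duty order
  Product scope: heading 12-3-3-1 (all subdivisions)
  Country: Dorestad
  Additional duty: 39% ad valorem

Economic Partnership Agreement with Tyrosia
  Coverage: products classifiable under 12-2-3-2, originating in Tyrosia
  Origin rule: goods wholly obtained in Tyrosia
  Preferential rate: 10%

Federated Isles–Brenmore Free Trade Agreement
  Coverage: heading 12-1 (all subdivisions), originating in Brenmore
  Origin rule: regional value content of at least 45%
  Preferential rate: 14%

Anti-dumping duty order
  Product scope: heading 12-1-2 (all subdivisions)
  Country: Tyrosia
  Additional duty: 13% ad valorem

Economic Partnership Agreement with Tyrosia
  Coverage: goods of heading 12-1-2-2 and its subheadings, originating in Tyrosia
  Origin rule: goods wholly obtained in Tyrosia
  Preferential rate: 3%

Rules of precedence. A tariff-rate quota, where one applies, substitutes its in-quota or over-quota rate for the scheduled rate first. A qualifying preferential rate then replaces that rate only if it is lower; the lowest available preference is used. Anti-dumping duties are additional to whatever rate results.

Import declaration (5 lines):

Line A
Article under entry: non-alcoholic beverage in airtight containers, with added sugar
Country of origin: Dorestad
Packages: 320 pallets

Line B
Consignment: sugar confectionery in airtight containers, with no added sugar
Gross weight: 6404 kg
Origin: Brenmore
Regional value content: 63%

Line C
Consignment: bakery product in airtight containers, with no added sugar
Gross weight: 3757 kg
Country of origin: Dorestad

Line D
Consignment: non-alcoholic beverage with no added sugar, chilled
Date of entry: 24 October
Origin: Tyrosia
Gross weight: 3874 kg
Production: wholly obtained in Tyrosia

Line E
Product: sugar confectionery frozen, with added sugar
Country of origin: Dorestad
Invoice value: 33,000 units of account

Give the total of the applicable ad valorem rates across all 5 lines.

Line A: non-alcoholic beverage → 12-2; in airtight containers → 12-2-3; with added sugar → 12-2-3-2. Scheduled 17%. No special measure applies. → 17%.
Line B: sugar confectionery → 12-1; in airtight containers → 12-1-2; with no added sugar → 12-1-2-2. Scheduled 34%. Brenmore agreement on 12-2-3-1: 12-1-2-2 not covered; Brenmore agreement on 12-1: RVC ≥ 45% → 14% available; preferential 14%. → 14%.
Line C: bakery product → 12-3; in airtight containers → 12-3-3; with no added sugar → 12-3-3-1. Scheduled 16%. quota on 12-3-3-1 open → in-quota 1%; anti-dumping (Dorestad, 12-3-3-1): +39%; total 1% + 39% = 40%. → 40%.
Line D: non-alcoholic beverage → 12-2; chilled → 12-2-1; with no added sugar → 12-2-1-1. Scheduled 13%. Tyrosia agreement on 12-2-3-2: 12-2-1-1 not covered; Tyrosia agreement on 12-1-2-2: 12-2-1-1 not covered. → 13%.
Line E: sugar confectionery → 12-1; frozen → 12-1-1; with added sugar → 12-1-1-2. Scheduled 2%. No special measure applies. → 2%.
Sum: 17% + 14% + 40% + 13% + 2% = 86%.

86%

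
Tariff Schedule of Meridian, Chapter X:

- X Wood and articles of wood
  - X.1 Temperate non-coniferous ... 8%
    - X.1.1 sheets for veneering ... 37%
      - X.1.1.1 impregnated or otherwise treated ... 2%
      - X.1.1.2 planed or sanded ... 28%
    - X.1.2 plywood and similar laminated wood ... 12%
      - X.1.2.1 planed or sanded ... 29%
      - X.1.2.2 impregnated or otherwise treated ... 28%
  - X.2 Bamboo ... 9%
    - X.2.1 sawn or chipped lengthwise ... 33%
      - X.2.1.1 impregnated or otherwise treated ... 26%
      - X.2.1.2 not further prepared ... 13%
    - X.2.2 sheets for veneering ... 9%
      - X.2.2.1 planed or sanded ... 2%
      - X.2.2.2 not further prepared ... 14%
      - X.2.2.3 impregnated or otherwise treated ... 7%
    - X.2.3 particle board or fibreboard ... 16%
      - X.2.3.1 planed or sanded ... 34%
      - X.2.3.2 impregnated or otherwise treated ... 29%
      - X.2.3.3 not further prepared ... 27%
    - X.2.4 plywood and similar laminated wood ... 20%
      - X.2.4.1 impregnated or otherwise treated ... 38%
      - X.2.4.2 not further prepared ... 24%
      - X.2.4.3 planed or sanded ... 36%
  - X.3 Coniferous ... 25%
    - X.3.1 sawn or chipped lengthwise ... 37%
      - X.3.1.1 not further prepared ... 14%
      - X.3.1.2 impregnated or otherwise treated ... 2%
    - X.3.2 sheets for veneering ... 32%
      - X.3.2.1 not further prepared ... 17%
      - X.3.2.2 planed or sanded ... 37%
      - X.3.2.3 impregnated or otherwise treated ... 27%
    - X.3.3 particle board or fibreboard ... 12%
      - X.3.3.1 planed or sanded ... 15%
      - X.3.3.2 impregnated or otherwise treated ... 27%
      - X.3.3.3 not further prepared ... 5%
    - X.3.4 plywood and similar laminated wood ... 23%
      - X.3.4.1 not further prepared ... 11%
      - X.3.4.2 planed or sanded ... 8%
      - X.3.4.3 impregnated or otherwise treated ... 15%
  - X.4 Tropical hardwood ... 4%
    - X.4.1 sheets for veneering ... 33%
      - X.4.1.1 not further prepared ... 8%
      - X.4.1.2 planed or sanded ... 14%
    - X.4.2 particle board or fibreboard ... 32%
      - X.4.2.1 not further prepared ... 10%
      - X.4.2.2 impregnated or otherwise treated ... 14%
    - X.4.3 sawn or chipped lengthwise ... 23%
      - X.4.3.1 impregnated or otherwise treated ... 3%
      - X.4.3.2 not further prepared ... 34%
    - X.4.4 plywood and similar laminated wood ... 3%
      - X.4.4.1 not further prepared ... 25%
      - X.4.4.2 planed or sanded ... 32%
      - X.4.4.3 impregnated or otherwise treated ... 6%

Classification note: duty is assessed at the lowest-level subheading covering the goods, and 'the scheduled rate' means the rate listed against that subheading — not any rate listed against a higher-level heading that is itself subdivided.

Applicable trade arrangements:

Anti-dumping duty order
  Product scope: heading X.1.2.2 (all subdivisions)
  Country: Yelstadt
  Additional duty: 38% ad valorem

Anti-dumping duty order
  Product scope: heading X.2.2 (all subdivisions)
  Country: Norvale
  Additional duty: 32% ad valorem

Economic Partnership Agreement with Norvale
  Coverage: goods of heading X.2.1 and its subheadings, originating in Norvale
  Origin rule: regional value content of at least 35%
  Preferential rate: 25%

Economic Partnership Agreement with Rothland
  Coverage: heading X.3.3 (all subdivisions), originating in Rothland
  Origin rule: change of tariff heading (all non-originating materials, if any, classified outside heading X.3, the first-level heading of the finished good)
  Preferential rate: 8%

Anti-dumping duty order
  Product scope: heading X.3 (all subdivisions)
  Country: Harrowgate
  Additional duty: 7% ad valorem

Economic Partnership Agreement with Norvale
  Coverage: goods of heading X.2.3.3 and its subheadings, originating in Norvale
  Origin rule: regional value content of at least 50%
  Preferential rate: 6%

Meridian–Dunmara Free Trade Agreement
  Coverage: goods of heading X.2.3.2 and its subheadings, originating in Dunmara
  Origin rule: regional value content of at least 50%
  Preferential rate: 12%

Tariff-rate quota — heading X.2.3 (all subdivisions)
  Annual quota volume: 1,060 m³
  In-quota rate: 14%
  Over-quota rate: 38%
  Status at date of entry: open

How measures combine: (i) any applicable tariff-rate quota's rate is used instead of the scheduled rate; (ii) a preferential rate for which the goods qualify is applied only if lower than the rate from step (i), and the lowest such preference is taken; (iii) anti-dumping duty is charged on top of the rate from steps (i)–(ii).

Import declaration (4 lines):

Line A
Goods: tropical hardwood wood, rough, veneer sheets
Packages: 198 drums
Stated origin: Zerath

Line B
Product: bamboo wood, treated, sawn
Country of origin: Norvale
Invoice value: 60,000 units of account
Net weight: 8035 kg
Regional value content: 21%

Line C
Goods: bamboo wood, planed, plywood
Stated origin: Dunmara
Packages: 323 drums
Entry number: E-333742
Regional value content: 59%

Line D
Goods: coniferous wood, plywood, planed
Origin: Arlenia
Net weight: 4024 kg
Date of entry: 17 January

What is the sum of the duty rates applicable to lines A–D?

78%

Line A: tropical hardwood → X.4; veneer sheets → X.4.1; rough → X.4.1.1. Scheduled 8%. No special measure applies. → 8%.
Line B: bamboo → X.2; sawn → X.2.1; treated → X.2.1.1. Scheduled 26%. Norvale agreement on X.2.1: RVC < 35%; Norvale agreement on X.2.3.3: X.2.1.1 not covered. → 26%.
Line C: bamboo → X.2; plywood → X.2.4; planed → X.2.4.3. Scheduled 36%. Dunmara agreement on X.2.3.2: X.2.4.3 not covered. → 36%.
Line D: coniferous → X.3; plywood → X.3.4; planed → X.3.4.2. Scheduled 8%. No special measure applies. → 8%.
Sum: 8% + 26% + 36% + 8% = 78%.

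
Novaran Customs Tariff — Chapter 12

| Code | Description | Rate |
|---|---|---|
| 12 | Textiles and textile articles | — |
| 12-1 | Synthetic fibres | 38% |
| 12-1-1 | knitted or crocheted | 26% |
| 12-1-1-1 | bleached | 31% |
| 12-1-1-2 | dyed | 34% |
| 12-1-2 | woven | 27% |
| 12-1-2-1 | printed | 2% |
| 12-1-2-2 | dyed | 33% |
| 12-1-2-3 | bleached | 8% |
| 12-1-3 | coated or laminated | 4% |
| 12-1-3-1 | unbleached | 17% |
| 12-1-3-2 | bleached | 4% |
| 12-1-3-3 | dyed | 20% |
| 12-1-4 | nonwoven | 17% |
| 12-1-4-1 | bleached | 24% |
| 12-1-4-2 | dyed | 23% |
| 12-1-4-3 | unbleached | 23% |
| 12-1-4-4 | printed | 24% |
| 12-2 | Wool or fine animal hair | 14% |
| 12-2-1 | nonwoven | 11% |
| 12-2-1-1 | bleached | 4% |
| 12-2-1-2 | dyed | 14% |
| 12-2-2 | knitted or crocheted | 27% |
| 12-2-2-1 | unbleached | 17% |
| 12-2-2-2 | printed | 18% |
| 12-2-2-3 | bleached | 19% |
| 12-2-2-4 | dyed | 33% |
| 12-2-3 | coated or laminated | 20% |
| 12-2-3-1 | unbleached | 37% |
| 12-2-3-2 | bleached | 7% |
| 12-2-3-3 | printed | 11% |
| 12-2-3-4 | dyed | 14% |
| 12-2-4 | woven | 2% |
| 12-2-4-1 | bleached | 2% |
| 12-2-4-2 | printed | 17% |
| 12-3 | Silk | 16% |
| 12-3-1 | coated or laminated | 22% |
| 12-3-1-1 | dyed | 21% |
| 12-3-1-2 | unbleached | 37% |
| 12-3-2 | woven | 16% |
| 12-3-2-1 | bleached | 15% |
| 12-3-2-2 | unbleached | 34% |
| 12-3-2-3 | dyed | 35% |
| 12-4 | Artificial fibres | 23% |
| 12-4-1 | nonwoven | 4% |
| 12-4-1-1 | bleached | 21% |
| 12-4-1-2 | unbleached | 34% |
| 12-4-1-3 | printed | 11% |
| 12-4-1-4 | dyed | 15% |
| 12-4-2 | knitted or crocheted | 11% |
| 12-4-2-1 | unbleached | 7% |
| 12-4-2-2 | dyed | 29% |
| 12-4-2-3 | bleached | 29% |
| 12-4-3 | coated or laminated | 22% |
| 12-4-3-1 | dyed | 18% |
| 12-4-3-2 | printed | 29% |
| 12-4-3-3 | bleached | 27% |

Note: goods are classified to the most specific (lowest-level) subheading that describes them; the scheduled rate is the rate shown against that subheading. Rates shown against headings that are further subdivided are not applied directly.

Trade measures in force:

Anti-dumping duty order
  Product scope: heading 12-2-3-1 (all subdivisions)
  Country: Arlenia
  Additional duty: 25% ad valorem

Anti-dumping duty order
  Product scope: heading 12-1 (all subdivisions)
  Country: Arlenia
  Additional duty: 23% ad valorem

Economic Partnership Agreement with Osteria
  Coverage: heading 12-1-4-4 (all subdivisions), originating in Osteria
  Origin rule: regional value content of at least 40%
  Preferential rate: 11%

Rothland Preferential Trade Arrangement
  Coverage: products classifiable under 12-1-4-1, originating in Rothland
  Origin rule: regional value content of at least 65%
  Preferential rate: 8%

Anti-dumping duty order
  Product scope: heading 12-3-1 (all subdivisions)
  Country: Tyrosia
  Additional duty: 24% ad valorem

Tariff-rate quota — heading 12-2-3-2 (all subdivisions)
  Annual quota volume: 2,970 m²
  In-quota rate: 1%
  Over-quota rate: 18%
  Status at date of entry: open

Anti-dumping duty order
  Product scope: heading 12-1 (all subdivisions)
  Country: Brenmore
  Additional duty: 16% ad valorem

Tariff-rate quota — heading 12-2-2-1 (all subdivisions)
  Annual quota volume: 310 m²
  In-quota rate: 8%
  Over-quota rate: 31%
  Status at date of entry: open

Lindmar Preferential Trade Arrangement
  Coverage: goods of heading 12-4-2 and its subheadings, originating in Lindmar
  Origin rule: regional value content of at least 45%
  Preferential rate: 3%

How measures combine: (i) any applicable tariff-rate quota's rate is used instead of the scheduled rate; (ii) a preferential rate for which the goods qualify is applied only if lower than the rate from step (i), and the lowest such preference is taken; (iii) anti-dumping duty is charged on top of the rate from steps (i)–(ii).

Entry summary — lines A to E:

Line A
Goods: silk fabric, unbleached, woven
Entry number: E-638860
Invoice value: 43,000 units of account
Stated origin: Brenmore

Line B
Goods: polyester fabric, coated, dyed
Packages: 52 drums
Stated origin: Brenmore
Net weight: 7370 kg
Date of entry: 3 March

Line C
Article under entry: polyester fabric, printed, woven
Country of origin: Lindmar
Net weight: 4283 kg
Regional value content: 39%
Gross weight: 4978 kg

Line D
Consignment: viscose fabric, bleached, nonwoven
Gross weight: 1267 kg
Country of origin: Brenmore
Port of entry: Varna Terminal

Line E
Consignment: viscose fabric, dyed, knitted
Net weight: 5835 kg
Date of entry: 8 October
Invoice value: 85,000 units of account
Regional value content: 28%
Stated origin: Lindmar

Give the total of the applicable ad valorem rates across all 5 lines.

122%

Line A: silk → 12-3; woven → 12-3-2; unbleached → 12-3-2-2. Scheduled 34%. No special measure applies. → 34%.
Line B: polyester → 12-1; coated → 12-1-3; dyed → 12-1-3-3. Scheduled 20%. anti-dumping (Brenmore, 12-1): +16%; total 20% + 16% = 36%. → 36%.
Line C: polyester → 12-1; woven → 12-1-2; printed → 12-1-2-1. Scheduled 2%. Lindmar agreement on 12-4-2: 12-1-2-1 not covered. → 2%.
Line D: viscose → 12-4; nonwoven → 12-4-1; bleached → 12-4-1-1. Scheduled 21%. No special measure applies. → 21%.
Line E: viscose → 12-4; knitted → 12-4-2; dyed → 12-4-2-2. Scheduled 29%. Lindmar agreement on 12-4-2: RVC < 45%. → 29%.
Sum: 34% + 36% + 2% + 21% + 29% = 122%.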